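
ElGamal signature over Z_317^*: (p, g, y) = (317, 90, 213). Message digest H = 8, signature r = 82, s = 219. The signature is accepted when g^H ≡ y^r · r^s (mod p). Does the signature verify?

Left side g^H mod p:
90^8 mod 317 = 160
Right side y^r · r^s mod p:
213^82 mod 317 = 148
82^219 mod 317 = 53
148·53 = 7844 ≡ 236 (mod 317)
160 ≠ 236, so verification fails.

does not verify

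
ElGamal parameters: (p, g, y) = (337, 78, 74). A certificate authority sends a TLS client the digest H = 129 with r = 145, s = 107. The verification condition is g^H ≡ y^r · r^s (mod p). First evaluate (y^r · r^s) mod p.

137

74^2 = 5476 ≡ 84
74^4 ≡ 84^2 = 7056 ≡ 316
74^8 ≡ 316^2 = 99856 ≡ 104
74^16 ≡ 104^2 = 10816 ≡ 32
74^32 ≡ 32^2 = 1024 ≡ 13
74^64 ≡ 13^2 = 169
74^128 ≡ 169^2 = 28561 ≡ 253
145 = 128 + 16 + 1, so 74^145 ≡ 253·32·74 ≡ 255 (mod 337)
145^2 = 21025 ≡ 131
145^4 ≡ 131^2 = 17161 ≡ 311
145^8 ≡ 311^2 = 96721 ≡ 2
145^16 ≡ 2^2 = 4
145^32 ≡ 4^2 = 16
145^64 ≡ 16^2 = 256
107 = 64 + 32 + 8 + 2 + 1, so 145^107 ≡ 256·16·2·131·145 ≡ 323 (mod 337)
y^r · r^s ≡ 255·323 = 82365 ≡ 137 (mod 337)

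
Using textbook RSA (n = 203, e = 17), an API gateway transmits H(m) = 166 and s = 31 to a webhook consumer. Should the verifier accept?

accept

Squares mod 203: s^1≡31, s^2≡149, s^4≡74, s^8≡198, s^16≡25
17 = 16 + 1, so s^17 ≡ 25·31 ≡ 166 (mod 203)
Since 166 equals the digest 166, verification succeeds.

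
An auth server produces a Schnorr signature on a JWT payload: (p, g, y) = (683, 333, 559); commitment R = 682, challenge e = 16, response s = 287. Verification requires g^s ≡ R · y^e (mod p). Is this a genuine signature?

g^s mod p:
Squares mod 683: 333^1≡333, 333^2≡243, 333^4≡311, 333^8≡418, 333^16≡559, 333^32≡350, 333^64≡243, 333^128≡311, 333^256≡418
287 = 256 + 16 + 8 + 4 + 2 + 1, so 333^287 ≡ 418·559·418·311·243·333 ≡ 265 (mod 683)
R · y^e mod p:
Squares mod 683: 559^1≡559, 559^2≡350, 559^4≡243, 559^8≡311, 559^16≡418
559^16 ≡ 418 (mod 683)
682·418 = 285076 ≡ 265 (mod 683)
265 ≡ 265 (mod 683); signature holds.

genuine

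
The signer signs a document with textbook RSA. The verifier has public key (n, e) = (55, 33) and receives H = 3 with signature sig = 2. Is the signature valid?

invalid

Squares mod 55: sig^1≡2, sig^2≡4, sig^4≡16, sig^8≡36, sig^16≡31, sig^32≡26
33 = 32 + 1, so sig^33 ≡ 26·2 ≡ 52 (mod 55)
52 ≠ 3, so verification fails.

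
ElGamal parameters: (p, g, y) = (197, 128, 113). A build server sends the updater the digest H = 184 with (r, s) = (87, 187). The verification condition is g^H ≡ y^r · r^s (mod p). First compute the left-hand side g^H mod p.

164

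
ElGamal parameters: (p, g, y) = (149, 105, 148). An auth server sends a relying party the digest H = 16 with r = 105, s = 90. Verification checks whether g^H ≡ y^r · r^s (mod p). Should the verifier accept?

accept

Left side g^H mod p:
Squares mod 149: 105^1≡105, 105^2≡148, 105^4≡1, 105^8≡1, 105^16≡1
105^16 ≡ 1 (mod 149)
Right side y^r · r^s mod p:
Squares mod 149: 148^1≡148, 148^2≡1, 148^4≡1, 148^8≡1, 148^16≡1, 148^32≡1, 148^64≡1
105 = 64 + 32 + 8 + 1, so 148^105 ≡ 1·1·1·148 ≡ 148 (mod 149)
Squares mod 149: 105^1≡105, 105^2≡148, 105^4≡1, 105^8≡1, 105^16≡1, 105^32≡1, 105^64≡1
90 = 64 + 16 + 8 + 2, so 105^90 ≡ 1·1·1·148 ≡ 148 (mod 149)
148·148 = 21904 ≡ 1 (mod 149)
1 ≡ 1 (mod 149), so the signature is genuine.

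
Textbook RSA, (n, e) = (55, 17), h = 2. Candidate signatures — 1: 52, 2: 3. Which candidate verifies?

Candidate 1: 52^2 = 2704 ≡ 9; 52^4 ≡ 9^2 = 81 ≡ 26; 52^8 ≡ 26^2 = 676 ≡ 16; 52^16 ≡ 16^2 = 256 ≡ 36; 17 = 16 + 1, so 52^17 ≡ 36·52 ≡ 2 (mod 55)
  → matches h = 2
Candidate 2: 3^2 = 9; 3^4 ≡ 9^2 = 81 ≡ 26; 3^8 ≡ 26^2 = 676 ≡ 16; 3^16 ≡ 16^2 = 256 ≡ 36; 17 = 16 + 1, so 3^17 ≡ 36·3 ≡ 53 (mod 55)

1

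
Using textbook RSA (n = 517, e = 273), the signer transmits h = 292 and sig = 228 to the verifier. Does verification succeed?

passes

Squares mod 517: sig^1≡228, sig^2≡284, sig^4≡4, sig^8≡16, sig^16≡256, sig^32≡394, sig^64≡136, sig^128≡401, sig^256≡14
273 = 256 + 16 + 1, so sig^273 ≡ 14·256·228 ≡ 292 (mod 517)
Since 292 equals the digest 292, verification succeeds.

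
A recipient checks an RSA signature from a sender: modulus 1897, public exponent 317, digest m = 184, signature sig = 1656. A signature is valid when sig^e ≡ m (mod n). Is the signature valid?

Squares mod 1897: sig^1≡1656, sig^2≡1171, sig^4≡1607, sig^8≡632, sig^16≡1054, sig^32≡1171, sig^64≡1607, sig^128≡632, sig^256≡1054
317 = 256 + 32 + 16 + 8 + 4 + 1, so sig^317 ≡ 1054·1171·1054·632·1607·1656 ≡ 184 (mod 1897)
184 = m, so the signature checks out.

valid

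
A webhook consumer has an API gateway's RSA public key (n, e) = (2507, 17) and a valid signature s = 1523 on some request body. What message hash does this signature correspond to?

1947

s^2 ≡ 1523^2 = 2319529 ≡ 554
s^4 ≡ 554^2 = 306916 ≡ 1062
s^8 ≡ 1062^2 = 1127844 ≡ 2201
s^16 ≡ 2201^2 = 4844401 ≡ 877
17 = 16 + 1, so s^17 ≡ 877·1523 ≡ 1947 (mod 2507)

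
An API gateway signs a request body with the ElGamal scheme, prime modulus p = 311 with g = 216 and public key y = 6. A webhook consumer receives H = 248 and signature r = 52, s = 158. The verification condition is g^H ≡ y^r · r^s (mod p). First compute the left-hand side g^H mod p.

Squares mod 311: 216^1≡216, 216^2≡6, 216^4≡36, 216^8≡52, 216^16≡216, 216^32≡6, 216^64≡36, 216^128≡52
248 = 128 + 64 + 32 + 16 + 8, so 216^248 ≡ 52·36·6·216·52 ≡ 52 (mod 311)

52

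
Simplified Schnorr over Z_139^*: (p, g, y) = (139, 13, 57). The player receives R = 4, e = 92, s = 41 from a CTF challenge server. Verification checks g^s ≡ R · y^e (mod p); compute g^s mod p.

Squares mod 139: 13^1≡13, 13^2≡30, 13^4≡66, 13^8≡47, 13^16≡124, 13^32≡86
41 = 32 + 8 + 1, so 13^41 ≡ 86·47·13 ≡ 4 (mod 139)

4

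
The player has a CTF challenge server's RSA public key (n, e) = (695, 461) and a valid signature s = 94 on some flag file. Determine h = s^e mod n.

94

s^461 mod 695 = 94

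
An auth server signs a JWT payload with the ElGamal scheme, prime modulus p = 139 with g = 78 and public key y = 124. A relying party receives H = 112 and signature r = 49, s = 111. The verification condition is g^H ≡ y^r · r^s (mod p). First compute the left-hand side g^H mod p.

78^112 mod 139 = 16

16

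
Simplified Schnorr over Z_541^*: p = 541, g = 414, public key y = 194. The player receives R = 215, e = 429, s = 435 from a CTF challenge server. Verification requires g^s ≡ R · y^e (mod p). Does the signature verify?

g^s mod p:
Squares mod 541: 414^1≡414, 414^2≡440, 414^4≡463, 414^8≡133, 414^16≡377, 414^32≡387, 414^64≡453, 414^128≡170, 414^256≡227
435 = 256 + 128 + 32 + 16 + 2 + 1, so 414^435 ≡ 227·170·387·377·440·414 ≡ 451 (mod 541)
R · y^e mod p:
Squares mod 541: 194^1≡194, 194^2≡307, 194^4≡115, 194^8≡241, 194^16≡194, 194^32≡307, 194^64≡115, 194^128≡241, 194^256≡194
429 = 256 + 128 + 32 + 8 + 4 + 1, so 194^429 ≡ 194·241·307·241·115·194 ≡ 228 (mod 541)
215·228 = 49020 ≡ 330 (mod 541)
451 ≠ 330; the check fails.

does not verify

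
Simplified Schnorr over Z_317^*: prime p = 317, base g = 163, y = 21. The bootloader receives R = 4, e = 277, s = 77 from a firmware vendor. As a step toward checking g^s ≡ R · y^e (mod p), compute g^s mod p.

147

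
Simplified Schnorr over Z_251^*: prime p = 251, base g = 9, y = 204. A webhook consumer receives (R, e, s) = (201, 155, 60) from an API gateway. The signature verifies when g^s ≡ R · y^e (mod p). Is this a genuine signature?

genuine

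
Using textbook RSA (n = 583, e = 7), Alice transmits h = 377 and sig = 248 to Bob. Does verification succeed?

Squares mod 583: sig^1≡248, sig^2≡289, sig^4≡152
7 = 4 + 2 + 1, so sig^7 ≡ 152·289·248 ≡ 206 (mod 583)
206 ≠ 377, so verification fails.

fails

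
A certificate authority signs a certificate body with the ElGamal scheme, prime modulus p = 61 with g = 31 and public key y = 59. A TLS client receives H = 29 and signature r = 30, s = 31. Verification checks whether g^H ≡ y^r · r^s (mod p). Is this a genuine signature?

forged

Left side g^H mod p:
31^2 = 961 ≡ 46
31^4 ≡ 46^2 = 2116 ≡ 42
31^8 ≡ 42^2 = 1764 ≡ 56
31^16 ≡ 56^2 = 3136 ≡ 25
29 = 16 + 8 + 4 + 1, so 31^29 ≡ 25·56·42·31 ≡ 59 (mod 61)
Right side y^r · r^s mod p:
59^2 = 3481 ≡ 4
59^4 ≡ 4^2 = 16
59^8 ≡ 16^2 = 256 ≡ 12
59^16 ≡ 12^2 = 144 ≡ 22
30 = 16 + 8 + 4 + 2, so 59^30 ≡ 22·12·16·4 ≡ 60 (mod 61)
30^2 = 900 ≡ 46
30^4 ≡ 46^2 = 2116 ≡ 42
30^8 ≡ 42^2 = 1764 ≡ 56
30^16 ≡ 56^2 = 3136 ≡ 25
31 = 16 + 8 + 4 + 2 + 1, so 30^31 ≡ 25·56·42·46·30 ≡ 31 (mod 61)
60·31 = 1860 ≡ 30 (mod 61)
59 ≠ 30, so verification fails.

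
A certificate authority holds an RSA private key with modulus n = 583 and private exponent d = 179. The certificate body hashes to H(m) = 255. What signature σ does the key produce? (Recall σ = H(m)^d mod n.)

303

(H(m))^2 ≡ 255^2 = 65025 ≡ 312
(H(m))^4 ≡ 312^2 = 97344 ≡ 566
(H(m))^8 ≡ 566^2 = 320356 ≡ 289
(H(m))^16 ≡ 289^2 = 83521 ≡ 152
(H(m))^32 ≡ 152^2 = 23104 ≡ 367
(H(m))^64 ≡ 367^2 = 134689 ≡ 16
(H(m))^128 ≡ 16^2 = 256
179 = 128 + 32 + 16 + 2 + 1, so (H(m))^179 ≡ 256·367·152·312·255 ≡ 303 (mod 583)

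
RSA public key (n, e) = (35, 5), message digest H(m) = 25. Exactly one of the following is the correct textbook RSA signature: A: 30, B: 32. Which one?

Candidate A: Squares mod 35: 30^1≡30, 30^2≡25, 30^4≡30; 5 = 4 + 1, so 30^5 ≡ 30·30 ≡ 25 (mod 35)
  → matches H(m) = 25
Candidate B: Squares mod 35: 32^1≡32, 32^2≡9, 32^4≡11; 5 = 4 + 1, so 32^5 ≡ 11·32 ≡ 2 (mod 35)

A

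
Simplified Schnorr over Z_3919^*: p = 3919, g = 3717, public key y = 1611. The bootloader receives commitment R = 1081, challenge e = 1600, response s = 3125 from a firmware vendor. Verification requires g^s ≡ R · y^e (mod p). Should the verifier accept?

g^s mod p:
3717^2 = 13816089 ≡ 1614
3717^4 ≡ 1614^2 = 2604996 ≡ 2780
3717^8 ≡ 2780^2 = 7728400 ≡ 132
3717^16 ≡ 132^2 = 17424 ≡ 1748
3717^32 ≡ 1748^2 = 3055504 ≡ 2603
3717^64 ≡ 2603^2 = 6775609 ≡ 3577
3717^128 ≡ 3577^2 = 12794929 ≡ 3313
3717^256 ≡ 3313^2 = 10975969 ≡ 2769
3717^512 ≡ 2769^2 = 7667361 ≡ 1797
3717^1024 ≡ 1797^2 = 3229209 ≡ 3872
3717^2048 ≡ 3872^2 = 14992384 ≡ 2209
3125 = 2048 + 1024 + 32 + 16 + 4 + 1, so 3717^3125 ≡ 2209·3872·2603·1748·2780·3717 ≡ 1496 (mod 3919)
R · y^e mod p:
1611^2 = 2595321 ≡ 943
1611^4 ≡ 943^2 = 889249 ≡ 3555
1611^8 ≡ 3555^2 = 12638025 ≡ 3169
1611^16 ≡ 3169^2 = 10042561 ≡ 2083
1611^32 ≡ 2083^2 = 4338889 ≡ 556
1611^64 ≡ 556^2 = 309136 ≡ 3454
1611^128 ≡ 3454^2 = 11930116 ≡ 680
1611^256 ≡ 680^2 = 462400 ≡ 3877
1611^512 ≡ 3877^2 = 15031129 ≡ 1764
1611^1024 ≡ 1764^2 = 3111696 ≡ 10
1600 = 1024 + 512 + 64, so 1611^1600 ≡ 10·1764·3454 ≡ 3786 (mod 3919)
1081·3786 = 4092666 ≡ 1230 (mod 3919)
1496 ≠ 1230; the check fails.

reject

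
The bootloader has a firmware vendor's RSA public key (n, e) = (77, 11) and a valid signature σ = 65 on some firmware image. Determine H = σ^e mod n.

σ^2 ≡ 65^2 = 4225 ≡ 67
σ^4 ≡ 67^2 = 4489 ≡ 23
σ^8 ≡ 23^2 = 529 ≡ 67
11 = 8 + 2 + 1, so σ^11 ≡ 67·67·65 ≡ 32 (mod 77)

32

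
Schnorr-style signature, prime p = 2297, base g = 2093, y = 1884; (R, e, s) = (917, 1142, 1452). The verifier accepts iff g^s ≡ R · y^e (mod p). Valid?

g^s mod p:
2093^2 = 4380649 ≡ 270
2093^4 ≡ 270^2 = 72900 ≡ 1693
2093^8 ≡ 1693^2 = 2866249 ≡ 1890
2093^16 ≡ 1890^2 = 3572100 ≡ 265
2093^32 ≡ 265^2 = 70225 ≡ 1315
2093^64 ≡ 1315^2 = 1729225 ≡ 1881
2093^128 ≡ 1881^2 = 3538161 ≡ 781
2093^256 ≡ 781^2 = 609961 ≡ 1256
2093^512 ≡ 1256^2 = 1577536 ≡ 1794
2093^1024 ≡ 1794^2 = 3218436 ≡ 339
1452 = 1024 + 256 + 128 + 32 + 8 + 4, so 2093^1452 ≡ 339·1256·781·1315·1890·1693 ≡ 1859 (mod 2297)
R · y^e mod p:
1884^2 = 3549456 ≡ 591
1884^4 ≡ 591^2 = 349281 ≡ 137
1884^8 ≡ 137^2 = 18769 ≡ 393
1884^16 ≡ 393^2 = 154449 ≡ 550
1884^32 ≡ 550^2 = 302500 ≡ 1593
1884^64 ≡ 1593^2 = 2537649 ≡ 1761
1884^128 ≡ 1761^2 = 3101121 ≡ 171
1884^256 ≡ 171^2 = 29241 ≡ 1677
1884^512 ≡ 1677^2 = 2812329 ≡ 801
1884^1024 ≡ 801^2 = 641601 ≡ 738
1142 = 1024 + 64 + 32 + 16 + 4 + 2, so 1884^1142 ≡ 738·1761·1593·550·137·591 ≡ 1787 (mod 2297)
917·1787 = 1638679 ≡ 918 (mod 2297)
1859 ≠ 918; the check fails.

no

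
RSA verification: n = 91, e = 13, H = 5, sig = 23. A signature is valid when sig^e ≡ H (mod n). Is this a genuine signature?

forged

sig^2 ≡ 23^2 = 529 ≡ 74
sig^4 ≡ 74^2 = 5476 ≡ 16
sig^8 ≡ 16^2 = 256 ≡ 74
13 = 8 + 4 + 1, so sig^13 ≡ 74·16·23 ≡ 23 (mod 91)
23 ≠ 5, so verification fails.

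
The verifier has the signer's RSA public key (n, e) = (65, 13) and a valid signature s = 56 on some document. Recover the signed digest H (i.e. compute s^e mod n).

s^2 ≡ 56^2 = 3136 ≡ 16
s^4 ≡ 16^2 = 256 ≡ 61
s^8 ≡ 61^2 = 3721 ≡ 16
13 = 8 + 4 + 1, so s^13 ≡ 16·61·56 ≡ 56 (mod 65)

56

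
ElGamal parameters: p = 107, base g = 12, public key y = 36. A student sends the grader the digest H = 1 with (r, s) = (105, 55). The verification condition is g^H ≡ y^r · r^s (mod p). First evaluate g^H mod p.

12^1 mod 107 = 12

12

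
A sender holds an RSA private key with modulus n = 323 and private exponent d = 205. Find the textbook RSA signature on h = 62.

92

Squares mod 323: h^1≡62, h^2≡291, h^4≡55, h^8≡118, h^16≡35, h^32≡256, h^64≡290, h^128≡120
205 = 128 + 64 + 8 + 4 + 1, so h^205 ≡ 120·290·118·55·62 ≡ 92 (mod 323)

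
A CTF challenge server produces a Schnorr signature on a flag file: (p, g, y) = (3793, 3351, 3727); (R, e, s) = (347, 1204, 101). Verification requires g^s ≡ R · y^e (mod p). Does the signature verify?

g^s mod p:
3351^101 mod 3793 = 2491
R · y^e mod p:
3727^1204 mod 3793 = 2248
347·2248 = 780056 ≡ 2491 (mod 3793)
2491 ≡ 2491 (mod 3793); signature holds.

verifies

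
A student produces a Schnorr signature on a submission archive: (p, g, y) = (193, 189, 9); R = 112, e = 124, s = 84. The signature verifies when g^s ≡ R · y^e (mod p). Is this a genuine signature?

g^s mod p:
Squares mod 193: 189^1≡189, 189^2≡16, 189^4≡63, 189^8≡109, 189^16≡108, 189^32≡84, 189^64≡108
84 = 64 + 16 + 4, so 189^84 ≡ 108·108·63 ≡ 81 (mod 193)
R · y^e mod p:
Squares mod 193: 9^1≡9, 9^2≡81, 9^4≡192, 9^8≡1, 9^16≡1, 9^32≡1, 9^64≡1
124 = 64 + 32 + 16 + 8 + 4, so 9^124 ≡ 1·1·1·1·192 ≡ 192 (mod 193)
112·192 = 21504 ≡ 81 (mod 193)
81 ≡ 81 (mod 193); signature holds.

genuine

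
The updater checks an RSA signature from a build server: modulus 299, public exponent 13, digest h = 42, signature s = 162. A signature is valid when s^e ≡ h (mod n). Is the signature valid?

invalid

s^2 ≡ 162^2 = 26244 ≡ 231
s^4 ≡ 231^2 = 53361 ≡ 139
s^8 ≡ 139^2 = 19321 ≡ 185
13 = 8 + 4 + 1, so s^13 ≡ 185·139·162 ≡ 162 (mod 299)
The recovered value 162 does not match the digest 42.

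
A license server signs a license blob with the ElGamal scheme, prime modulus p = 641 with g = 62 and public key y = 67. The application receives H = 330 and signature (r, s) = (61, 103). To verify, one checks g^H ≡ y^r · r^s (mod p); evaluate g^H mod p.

32

62^2 = 3844 ≡ 639
62^4 ≡ 639^2 = 408321 ≡ 4
62^8 ≡ 4^2 = 16
62^16 ≡ 16^2 = 256
62^32 ≡ 256^2 = 65536 ≡ 154
62^64 ≡ 154^2 = 23716 ≡ 640
62^128 ≡ 640^2 = 409600 ≡ 1
62^256 ≡ 1^2 = 1
330 = 256 + 64 + 8 + 2, so 62^330 ≡ 1·640·16·639 ≡ 32 (mod 641)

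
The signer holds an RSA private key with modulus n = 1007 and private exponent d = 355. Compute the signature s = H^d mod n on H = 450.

H^2 ≡ 450^2 = 202500 ≡ 93
H^4 ≡ 93^2 = 8649 ≡ 593
H^8 ≡ 593^2 = 351649 ≡ 206
H^16 ≡ 206^2 = 42436 ≡ 142
H^32 ≡ 142^2 = 20164 ≡ 24
H^64 ≡ 24^2 = 576
H^128 ≡ 576^2 = 331776 ≡ 473
H^256 ≡ 473^2 = 223729 ≡ 175
355 = 256 + 64 + 32 + 2 + 1, so H^355 ≡ 175·576·24·93·450 ≡ 813 (mod 1007)

813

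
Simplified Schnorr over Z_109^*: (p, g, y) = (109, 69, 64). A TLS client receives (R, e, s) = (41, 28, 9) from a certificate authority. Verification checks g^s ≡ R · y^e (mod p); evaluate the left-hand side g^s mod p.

101

Squares mod 109: 69^1≡69, 69^2≡74, 69^4≡26, 69^8≡22
9 = 8 + 1, so 69^9 ≡ 22·69 ≡ 101 (mod 109)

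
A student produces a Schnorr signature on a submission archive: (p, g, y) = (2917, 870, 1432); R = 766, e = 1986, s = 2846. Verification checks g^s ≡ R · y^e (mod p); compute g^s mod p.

870^2846 mod 2917 = 856

856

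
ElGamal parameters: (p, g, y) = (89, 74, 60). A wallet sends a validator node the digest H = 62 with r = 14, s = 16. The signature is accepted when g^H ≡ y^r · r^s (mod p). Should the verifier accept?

Left side g^H mod p:
74^62 mod 89 = 9
Right side y^r · r^s mod p:
60^14 mod 89 = 36
14^16 mod 89 = 67
36·67 = 2412 ≡ 9 (mod 89)
9 ≡ 9 (mod 89), so the signature is genuine.

accept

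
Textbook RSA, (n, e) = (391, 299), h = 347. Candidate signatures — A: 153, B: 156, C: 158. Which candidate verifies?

Candidate A: Squares mod 391: 153^1≡153, 153^2≡340, 153^4≡255, 153^8≡119, 153^16≡85, 153^32≡187, 153^64≡170, 153^128≡357, 153^256≡374; 299 = 256 + 32 + 8 + 2 + 1, so 153^299 ≡ 374·187·119·340·153 ≡ 51 (mod 391)
Candidate B: Squares mod 391: 156^1≡156, 156^2≡94, 156^4≡234, 156^8≡16, 156^16≡256, 156^32≡239, 156^64≡35, 156^128≡52, 156^256≡358; 299 = 256 + 32 + 8 + 2 + 1, so 156^299 ≡ 358·239·16·94·156 ≡ 347 (mod 391)
  → matches h = 347
Candidate C: Squares mod 391: 158^1≡158, 158^2≡331, 158^4≡81, 158^8≡305, 158^16≡358, 158^32≡307, 158^64≡18, 158^128≡324, 158^256≡188; 299 = 256 + 32 + 8 + 2 + 1, so 158^299 ≡ 188·307·305·331·158 ≡ 198 (mod 391)

B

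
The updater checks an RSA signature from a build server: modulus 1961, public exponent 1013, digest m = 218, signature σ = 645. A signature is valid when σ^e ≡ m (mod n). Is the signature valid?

valid

σ^2 ≡ 645^2 = 416025 ≡ 293
σ^4 ≡ 293^2 = 85849 ≡ 1526
σ^8 ≡ 1526^2 = 2328676 ≡ 969
σ^16 ≡ 969^2 = 938961 ≡ 1603
σ^32 ≡ 1603^2 = 2569609 ≡ 699
σ^64 ≡ 699^2 = 488601 ≡ 312
σ^128 ≡ 312^2 = 97344 ≡ 1255
σ^256 ≡ 1255^2 = 1575025 ≡ 342
σ^512 ≡ 342^2 = 116964 ≡ 1265
1013 = 512 + 256 + 128 + 64 + 32 + 16 + 4 + 1, so σ^1013 ≡ 1265·342·1255·312·699·1603·1526·645 ≡ 218 (mod 1961)
σ^1013 mod 1961 = 218 matches m.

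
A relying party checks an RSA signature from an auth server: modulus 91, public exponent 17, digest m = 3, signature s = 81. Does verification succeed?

s^2 ≡ 81^2 = 6561 ≡ 9
s^4 ≡ 9^2 = 81
s^8 ≡ 81^2 = 6561 ≡ 9
s^16 ≡ 9^2 = 81
17 = 16 + 1, so s^17 ≡ 81·81 ≡ 9 (mod 91)
9 ≠ 3, so verification fails.

fails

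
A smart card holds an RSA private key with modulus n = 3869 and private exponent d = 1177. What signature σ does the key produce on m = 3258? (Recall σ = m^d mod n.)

m^1177 mod 3869 = 1652

1652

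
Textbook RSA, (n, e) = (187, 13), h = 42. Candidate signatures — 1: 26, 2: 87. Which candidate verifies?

Candidate 1: 26^2 = 676 ≡ 115; 26^4 ≡ 115^2 = 13225 ≡ 135; 26^8 ≡ 135^2 = 18225 ≡ 86; 13 = 8 + 4 + 1, so 26^13 ≡ 86·135·26 ≡ 42 (mod 187)
  → matches h = 42
Candidate 2: 87^2 = 7569 ≡ 89; 87^4 ≡ 89^2 = 7921 ≡ 67; 87^8 ≡ 67^2 = 4489 ≡ 1; 13 = 8 + 4 + 1, so 87^13 ≡ 1·67·87 ≡ 32 (mod 187)

1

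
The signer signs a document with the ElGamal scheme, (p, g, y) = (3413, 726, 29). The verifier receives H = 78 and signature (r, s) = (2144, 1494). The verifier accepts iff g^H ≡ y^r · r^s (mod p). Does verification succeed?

passes

Left side g^H mod p:
Squares mod 3413: 726^1≡726, 726^2≡1474, 726^4≡2008, 726^8≡1311, 726^16≡1982, 726^32≡3374, 726^64≡1521
78 = 64 + 8 + 4 + 2, so 726^78 ≡ 1521·1311·2008·1474 ≡ 818 (mod 3413)
Right side y^r · r^s mod p:
Squares mod 3413: 29^1≡29, 29^2≡841, 29^4≡790, 29^8≡2934, 29^16≡770, 29^32≡2451, 29^64≡521, 29^128≡1814, 29^256≡464, 29^512≡277, 29^1024≡1643, 29^2048≡3179
2144 = 2048 + 64 + 32, so 29^2144 ≡ 3179·521·2451 ≡ 349 (mod 3413)
Squares mod 3413: 2144^1≡2144, 2144^2≡2838, 2144^4≡2977, 2144^8≡2381, 2144^16≡168, 2144^32≡920, 2144^64≡3389, 2144^128≡576, 2144^256≡715, 2144^512≡2688, 2144^1024≡23
1494 = 1024 + 256 + 128 + 64 + 16 + 4 + 2, so 2144^1494 ≡ 23·715·576·3389·168·2977·2838 ≡ 1303 (mod 3413)
349·1303 = 454747 ≡ 818 (mod 3413)
818 ≡ 818 (mod 3413), so the signature is genuine.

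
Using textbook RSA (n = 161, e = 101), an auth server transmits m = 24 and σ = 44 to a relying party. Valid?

no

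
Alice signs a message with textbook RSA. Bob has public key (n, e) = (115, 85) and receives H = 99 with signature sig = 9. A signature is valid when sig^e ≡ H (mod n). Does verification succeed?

Squares mod 115: sig^1≡9, sig^2≡81, sig^4≡6, sig^8≡36, sig^16≡31, sig^32≡41, sig^64≡71
85 = 64 + 16 + 4 + 1, so sig^85 ≡ 71·31·6·9 ≡ 59 (mod 115)
sig^85 mod 115 = 59, but H = 99.

fails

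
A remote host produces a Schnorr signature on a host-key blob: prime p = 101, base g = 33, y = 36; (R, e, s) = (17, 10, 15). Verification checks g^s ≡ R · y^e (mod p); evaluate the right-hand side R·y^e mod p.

17

Squares mod 101: 36^1≡36, 36^2≡84, 36^4≡87, 36^8≡95
10 = 8 + 2, so 36^10 ≡ 95·84 ≡ 1 (mod 101)
R · y^e ≡ 17·1 = 17 ≡ 17 (mod 101)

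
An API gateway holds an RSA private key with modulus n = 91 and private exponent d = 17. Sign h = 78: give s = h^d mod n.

78

h^2 ≡ 78^2 = 6084 ≡ 78
h^4 ≡ 78^2 = 6084 ≡ 78
h^8 ≡ 78^2 = 6084 ≡ 78
h^16 ≡ 78^2 = 6084 ≡ 78
17 = 16 + 1, so h^17 ≡ 78·78 ≡ 78 (mod 91)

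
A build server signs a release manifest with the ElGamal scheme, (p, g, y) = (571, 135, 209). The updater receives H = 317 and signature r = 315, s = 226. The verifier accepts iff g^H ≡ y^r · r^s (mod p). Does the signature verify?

Left side g^H mod p:
135^2 = 18225 ≡ 524
135^4 ≡ 524^2 = 274576 ≡ 496
135^8 ≡ 496^2 = 246016 ≡ 486
135^16 ≡ 486^2 = 236196 ≡ 373
135^32 ≡ 373^2 = 139129 ≡ 376
135^64 ≡ 376^2 = 141376 ≡ 339
135^128 ≡ 339^2 = 114921 ≡ 150
135^256 ≡ 150^2 = 22500 ≡ 231
317 = 256 + 32 + 16 + 8 + 4 + 1, so 135^317 ≡ 231·376·373·486·496·135 ≡ 195 (mod 571)
Right side y^r · r^s mod p:
209^2 = 43681 ≡ 285
209^4 ≡ 285^2 = 81225 ≡ 143
209^8 ≡ 143^2 = 20449 ≡ 464
209^16 ≡ 464^2 = 215296 ≡ 29
209^32 ≡ 29^2 = 841 ≡ 270
209^64 ≡ 270^2 = 72900 ≡ 383
209^128 ≡ 383^2 = 146689 ≡ 513
209^256 ≡ 513^2 = 263169 ≡ 509
315 = 256 + 32 + 16 + 8 + 2 + 1, so 209^315 ≡ 509·270·29·464·285·209 ≡ 540 (mod 571)
315^2 = 99225 ≡ 442
315^4 ≡ 442^2 = 195364 ≡ 82
315^8 ≡ 82^2 = 6724 ≡ 443
315^16 ≡ 443^2 = 196249 ≡ 396
315^32 ≡ 396^2 = 156816 ≡ 362
315^64 ≡ 362^2 = 131044 ≡ 285
315^128 ≡ 285^2 = 81225 ≡ 143
226 = 128 + 64 + 32 + 2, so 315^226 ≡ 143·285·362·442 ≡ 270 (mod 571)
540·270 = 145800 ≡ 195 (mod 571)
195 ≡ 195 (mod 571), so the signature is genuine.

verifies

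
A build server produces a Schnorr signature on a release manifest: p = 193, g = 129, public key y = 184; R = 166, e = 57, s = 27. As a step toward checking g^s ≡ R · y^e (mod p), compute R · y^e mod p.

50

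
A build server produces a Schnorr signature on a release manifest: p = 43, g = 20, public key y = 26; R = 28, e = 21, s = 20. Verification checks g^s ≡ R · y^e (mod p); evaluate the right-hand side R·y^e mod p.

Squares mod 43: 26^1≡26, 26^2≡31, 26^4≡15, 26^8≡10, 26^16≡14
21 = 16 + 4 + 1, so 26^21 ≡ 14·15·26 ≡ 42 (mod 43)
R · y^e ≡ 28·42 = 1176 ≡ 15 (mod 43)

15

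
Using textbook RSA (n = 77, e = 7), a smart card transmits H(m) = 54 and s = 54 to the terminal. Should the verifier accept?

accept

s^2 ≡ 54^2 = 2916 ≡ 67
s^4 ≡ 67^2 = 4489 ≡ 23
7 = 4 + 2 + 1, so s^7 ≡ 23·67·54 ≡ 54 (mod 77)
54 = H(m), so the signature checks out.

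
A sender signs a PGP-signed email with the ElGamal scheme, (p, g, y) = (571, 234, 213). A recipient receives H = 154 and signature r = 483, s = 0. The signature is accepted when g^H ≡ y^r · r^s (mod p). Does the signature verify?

does not verify

Left side g^H mod p:
234^2 = 54756 ≡ 511
234^4 ≡ 511^2 = 261121 ≡ 174
234^8 ≡ 174^2 = 30276 ≡ 13
234^16 ≡ 13^2 = 169
234^32 ≡ 169^2 = 28561 ≡ 11
234^64 ≡ 11^2 = 121
234^128 ≡ 121^2 = 14641 ≡ 366
154 = 128 + 16 + 8 + 2, so 234^154 ≡ 366·169·13·511 ≡ 525 (mod 571)
Right side y^r · r^s mod p:
213^2 = 45369 ≡ 260
213^4 ≡ 260^2 = 67600 ≡ 222
213^8 ≡ 222^2 = 49284 ≡ 178
213^16 ≡ 178^2 = 31684 ≡ 279
213^32 ≡ 279^2 = 77841 ≡ 185
213^64 ≡ 185^2 = 34225 ≡ 536
213^128 ≡ 536^2 = 287296 ≡ 83
213^256 ≡ 83^2 = 6889 ≡ 37
483 = 256 + 128 + 64 + 32 + 2 + 1, so 213^483 ≡ 37·83·536·185·260·213 ≡ 405 (mod 571)
483^0 mod 571 = 1
405·1 = 405 ≡ 405 (mod 571)
525 ≠ 405, so verification fails.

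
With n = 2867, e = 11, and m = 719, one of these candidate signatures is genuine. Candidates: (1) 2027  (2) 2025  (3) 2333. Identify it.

1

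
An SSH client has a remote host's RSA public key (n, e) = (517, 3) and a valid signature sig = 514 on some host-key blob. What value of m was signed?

490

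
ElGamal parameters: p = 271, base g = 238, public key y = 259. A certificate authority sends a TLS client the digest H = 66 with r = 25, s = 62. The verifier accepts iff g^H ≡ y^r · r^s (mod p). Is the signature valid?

invalid

Left side g^H mod p:
238^2 = 56644 ≡ 5
238^4 ≡ 5^2 = 25
238^8 ≡ 25^2 = 625 ≡ 83
238^16 ≡ 83^2 = 6889 ≡ 114
238^32 ≡ 114^2 = 12996 ≡ 259
238^64 ≡ 259^2 = 67081 ≡ 144
66 = 64 + 2, so 238^66 ≡ 144·5 ≡ 178 (mod 271)
Right side y^r · r^s mod p:
259^2 = 67081 ≡ 144
259^4 ≡ 144^2 = 20736 ≡ 140
259^8 ≡ 140^2 = 19600 ≡ 88
259^16 ≡ 88^2 = 7744 ≡ 156
25 = 16 + 8 + 1, so 259^25 ≡ 156·88·259 ≡ 32 (mod 271)
25^2 = 625 ≡ 83
25^4 ≡ 83^2 = 6889 ≡ 114
25^8 ≡ 114^2 = 12996 ≡ 259
25^16 ≡ 259^2 = 67081 ≡ 144
25^32 ≡ 144^2 = 20736 ≡ 140
62 = 32 + 16 + 8 + 4 + 2, so 25^62 ≡ 140·144·259·114·83 ≡ 259 (mod 271)
32·259 = 8288 ≡ 158 (mod 271)
178 ≠ 158, so verification fails.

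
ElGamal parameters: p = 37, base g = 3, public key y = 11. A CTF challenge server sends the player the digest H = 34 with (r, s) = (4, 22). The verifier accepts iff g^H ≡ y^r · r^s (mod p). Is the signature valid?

Left side g^H mod p:
Squares mod 37: 3^1≡3, 3^2≡9, 3^4≡7, 3^8≡12, 3^16≡33, 3^32≡16
34 = 32 + 2, so 3^34 ≡ 16·9 ≡ 33 (mod 37)
Right side y^r · r^s mod p:
Squares mod 37: 11^1≡11, 11^2≡10, 11^4≡26
11^4 ≡ 26 (mod 37)
Squares mod 37: 4^1≡4, 4^2≡16, 4^4≡34, 4^8≡9, 4^16≡7
22 = 16 + 4 + 2, so 4^22 ≡ 7·34·16 ≡ 34 (mod 37)
26·34 = 884 ≡ 33 (mod 37)
33 ≡ 33 (mod 37), so the signature is genuine.

valid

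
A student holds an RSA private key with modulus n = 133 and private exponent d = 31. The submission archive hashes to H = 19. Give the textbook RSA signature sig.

19

Squares mod 133: H^1≡19, H^2≡95, H^4≡114, H^8≡95, H^16≡114
31 = 16 + 8 + 4 + 2 + 1, so H^31 ≡ 114·95·114·95·19 ≡ 19 (mod 133)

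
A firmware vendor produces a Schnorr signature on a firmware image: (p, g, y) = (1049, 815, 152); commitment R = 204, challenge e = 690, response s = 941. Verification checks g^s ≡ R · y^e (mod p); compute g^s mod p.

815^941 mod 1049 = 214

214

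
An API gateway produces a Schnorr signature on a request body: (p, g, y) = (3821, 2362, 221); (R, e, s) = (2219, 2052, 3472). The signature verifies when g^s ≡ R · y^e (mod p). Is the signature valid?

valid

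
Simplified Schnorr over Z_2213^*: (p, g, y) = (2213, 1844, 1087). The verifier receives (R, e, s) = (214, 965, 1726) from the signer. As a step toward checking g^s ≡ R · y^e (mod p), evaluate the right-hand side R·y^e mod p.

1359

1087^2 = 1181569 ≡ 2040
1087^4 ≡ 2040^2 = 4161600 ≡ 1160
1087^8 ≡ 1160^2 = 1345600 ≡ 96
1087^16 ≡ 96^2 = 9216 ≡ 364
1087^32 ≡ 364^2 = 132496 ≡ 1929
1087^64 ≡ 1929^2 = 3721041 ≡ 988
1087^128 ≡ 988^2 = 976144 ≡ 211
1087^256 ≡ 211^2 = 44521 ≡ 261
1087^512 ≡ 261^2 = 68121 ≡ 1731
965 = 512 + 256 + 128 + 64 + 4 + 1, so 1087^965 ≡ 1731·261·211·988·1160·1087 ≡ 1754 (mod 2213)
R · y^e ≡ 214·1754 = 375356 ≡ 1359 (mod 2213)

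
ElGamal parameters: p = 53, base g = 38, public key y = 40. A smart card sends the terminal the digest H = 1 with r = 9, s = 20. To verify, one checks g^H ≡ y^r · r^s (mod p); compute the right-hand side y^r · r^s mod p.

40^2 = 1600 ≡ 10
40^4 ≡ 10^2 = 100 ≡ 47
40^8 ≡ 47^2 = 2209 ≡ 36
9 = 8 + 1, so 40^9 ≡ 36·40 ≡ 9 (mod 53)
9^2 = 81 ≡ 28
9^4 ≡ 28^2 = 784 ≡ 42
9^8 ≡ 42^2 = 1764 ≡ 15
9^16 ≡ 15^2 = 225 ≡ 13
20 = 16 + 4, so 9^20 ≡ 13·42 ≡ 16 (mod 53)
y^r · r^s ≡ 9·16 = 144 ≡ 38 (mod 53)

38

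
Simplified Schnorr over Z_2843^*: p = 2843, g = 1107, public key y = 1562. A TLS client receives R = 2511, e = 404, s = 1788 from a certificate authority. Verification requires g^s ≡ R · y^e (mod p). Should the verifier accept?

accept

g^s mod p:
1107^2 = 1225449 ≡ 116
1107^4 ≡ 116^2 = 13456 ≡ 2084
1107^8 ≡ 2084^2 = 4343056 ≡ 1795
1107^16 ≡ 1795^2 = 3222025 ≡ 906
1107^32 ≡ 906^2 = 820836 ≡ 2052
1107^64 ≡ 2052^2 = 4210704 ≡ 221
1107^128 ≡ 221^2 = 48841 ≡ 510
1107^256 ≡ 510^2 = 260100 ≡ 1387
1107^512 ≡ 1387^2 = 1923769 ≡ 1901
1107^1024 ≡ 1901^2 = 3613801 ≡ 348
1788 = 1024 + 512 + 128 + 64 + 32 + 16 + 8 + 4, so 1107^1788 ≡ 348·1901·510·221·2052·906·1795·2084 ≡ 865 (mod 2843)
R · y^e mod p:
1562^2 = 2439844 ≡ 550
1562^4 ≡ 550^2 = 302500 ≡ 1142
1562^8 ≡ 1142^2 = 1304164 ≡ 2070
1562^16 ≡ 2070^2 = 4284900 ≡ 499
1562^32 ≡ 499^2 = 249001 ≡ 1660
1562^64 ≡ 1660^2 = 2755600 ≡ 733
1562^128 ≡ 733^2 = 537289 ≡ 2805
1562^256 ≡ 2805^2 = 7868025 ≡ 1444
404 = 256 + 128 + 16 + 4, so 1562^404 ≡ 1444·2805·499·1142 ≡ 1907 (mod 2843)
2511·1907 = 4788477 ≡ 865 (mod 2843)
865 ≡ 865 (mod 2843); signature holds.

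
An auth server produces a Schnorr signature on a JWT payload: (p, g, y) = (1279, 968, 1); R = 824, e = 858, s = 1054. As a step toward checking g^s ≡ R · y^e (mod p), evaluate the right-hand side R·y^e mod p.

824

1^858 mod 1279 = 1
R · y^e ≡ 824·1 = 824 ≡ 824 (mod 1279)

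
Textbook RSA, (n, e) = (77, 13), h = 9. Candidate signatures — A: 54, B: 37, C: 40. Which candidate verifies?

B

Candidate A: Squares mod 77: 54^1≡54, 54^2≡67, 54^4≡23, 54^8≡67; 13 = 8 + 4 + 1, so 54^13 ≡ 67·23·54 ≡ 54 (mod 77)
Candidate B: Squares mod 77: 37^1≡37, 37^2≡60, 37^4≡58, 37^8≡53; 13 = 8 + 4 + 1, so 37^13 ≡ 53·58·37 ≡ 9 (mod 77)
  → matches h = 9
Candidate C: Squares mod 77: 40^1≡40, 40^2≡60, 40^4≡58, 40^8≡53; 13 = 8 + 4 + 1, so 40^13 ≡ 53·58·40 ≡ 68 (mod 77)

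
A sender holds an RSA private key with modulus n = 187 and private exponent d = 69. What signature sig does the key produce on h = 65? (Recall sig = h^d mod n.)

h^2 ≡ 65^2 = 4225 ≡ 111
h^4 ≡ 111^2 = 12321 ≡ 166
h^8 ≡ 166^2 = 27556 ≡ 67
h^16 ≡ 67^2 = 4489 ≡ 1
h^32 ≡ 1^2 = 1
h^64 ≡ 1^2 = 1
69 = 64 + 4 + 1, so h^69 ≡ 1·166·65 ≡ 131 (mod 187)

131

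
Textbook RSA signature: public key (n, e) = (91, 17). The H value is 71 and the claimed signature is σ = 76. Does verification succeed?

fails

σ^2 ≡ 76^2 = 5776 ≡ 43
σ^4 ≡ 43^2 = 1849 ≡ 29
σ^8 ≡ 29^2 = 841 ≡ 22
σ^16 ≡ 22^2 = 484 ≡ 29
17 = 16 + 1, so σ^17 ≡ 29·76 ≡ 20 (mod 91)
σ^17 mod 91 = 20, but H = 71.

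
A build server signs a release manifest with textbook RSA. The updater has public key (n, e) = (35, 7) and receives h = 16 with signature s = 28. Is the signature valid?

Squares mod 35: s^1≡28, s^2≡14, s^4≡21
7 = 4 + 2 + 1, so s^7 ≡ 21·14·28 ≡ 7 (mod 35)
7 ≠ 16, so verification fails.

invalid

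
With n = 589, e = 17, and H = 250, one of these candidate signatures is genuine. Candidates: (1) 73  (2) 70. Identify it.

Candidate 1: Squares mod 589: 73^1≡73, 73^2≡28, 73^4≡195, 73^8≡329, 73^16≡454; 17 = 16 + 1, so 73^17 ≡ 454·73 ≡ 158 (mod 589)
Candidate 2: Squares mod 589: 70^1≡70, 70^2≡188, 70^4≡4, 70^8≡16, 70^16≡256; 17 = 16 + 1, so 70^17 ≡ 256·70 ≡ 250 (mod 589)
  → matches H = 250

2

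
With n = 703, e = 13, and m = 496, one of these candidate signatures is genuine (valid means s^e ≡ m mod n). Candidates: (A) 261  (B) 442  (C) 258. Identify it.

A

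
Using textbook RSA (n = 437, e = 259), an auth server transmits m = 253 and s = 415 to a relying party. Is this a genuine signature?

s^2 ≡ 415^2 = 172225 ≡ 47
s^4 ≡ 47^2 = 2209 ≡ 24
s^8 ≡ 24^2 = 576 ≡ 139
s^16 ≡ 139^2 = 19321 ≡ 93
s^32 ≡ 93^2 = 8649 ≡ 346
s^64 ≡ 346^2 = 119716 ≡ 415
s^128 ≡ 415^2 = 172225 ≡ 47
s^256 ≡ 47^2 = 2209 ≡ 24
259 = 256 + 2 + 1, so s^259 ≡ 24·47·415 ≡ 93 (mod 437)
The recovered value 93 does not match the digest 253.

forged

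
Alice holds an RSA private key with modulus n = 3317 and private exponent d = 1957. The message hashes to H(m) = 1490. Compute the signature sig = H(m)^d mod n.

1523

Squares mod 3317: (H(m))^1≡1490, (H(m))^2≡1027, (H(m))^4≡3240, (H(m))^8≡2612, (H(m))^16≡2792, (H(m))^32≡314, (H(m))^64≡2403, (H(m))^128≡2829, (H(m))^256≡2637, (H(m))^512≡1337, (H(m))^1024≡3023
1957 = 1024 + 512 + 256 + 128 + 32 + 4 + 1, so (H(m))^1957 ≡ 3023·1337·2637·2829·314·3240·1490 ≡ 1523 (mod 3317)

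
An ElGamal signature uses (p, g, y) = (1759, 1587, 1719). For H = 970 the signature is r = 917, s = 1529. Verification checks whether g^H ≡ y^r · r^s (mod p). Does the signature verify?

does not verify

Left side g^H mod p:
1587^2 = 2518569 ≡ 1440
1587^4 ≡ 1440^2 = 2073600 ≡ 1498
1587^8 ≡ 1498^2 = 2244004 ≡ 1279
1587^16 ≡ 1279^2 = 1635841 ≡ 1730
1587^32 ≡ 1730^2 = 2992900 ≡ 841
1587^64 ≡ 841^2 = 707281 ≡ 163
1587^128 ≡ 163^2 = 26569 ≡ 184
1587^256 ≡ 184^2 = 33856 ≡ 435
1587^512 ≡ 435^2 = 189225 ≡ 1012
970 = 512 + 256 + 128 + 64 + 8 + 2, so 1587^970 ≡ 1012·435·184·163·1279·1440 ≡ 1598 (mod 1759)
Right side y^r · r^s mod p:
1719^2 = 2954961 ≡ 1600
1719^4 ≡ 1600^2 = 2560000 ≡ 655
1719^8 ≡ 655^2 = 429025 ≡ 1588
1719^16 ≡ 1588^2 = 2521744 ≡ 1097
1719^32 ≡ 1097^2 = 1203409 ≡ 253
1719^64 ≡ 253^2 = 64009 ≡ 685
1719^128 ≡ 685^2 = 469225 ≡ 1331
1719^256 ≡ 1331^2 = 1771561 ≡ 248
1719^512 ≡ 248^2 = 61504 ≡ 1698
917 = 512 + 256 + 128 + 16 + 4 + 1, so 1719^917 ≡ 1698·248·1331·1097·655·1719 ≡ 624 (mod 1759)
917^2 = 840889 ≡ 87
917^4 ≡ 87^2 = 7569 ≡ 533
917^8 ≡ 533^2 = 284089 ≡ 890
917^16 ≡ 890^2 = 792100 ≡ 550
917^32 ≡ 550^2 = 302500 ≡ 1711
917^64 ≡ 1711^2 = 2927521 ≡ 545
917^128 ≡ 545^2 = 297025 ≡ 1513
917^256 ≡ 1513^2 = 2289169 ≡ 710
917^512 ≡ 710^2 = 504100 ≡ 1026
917^1024 ≡ 1026^2 = 1052676 ≡ 794
1529 = 1024 + 256 + 128 + 64 + 32 + 16 + 8 + 1, so 917^1529 ≡ 794·710·1513·545·1711·550·890·917 ≡ 1062 (mod 1759)
624·1062 = 662688 ≡ 1304 (mod 1759)
1598 ≠ 1304, so verification fails.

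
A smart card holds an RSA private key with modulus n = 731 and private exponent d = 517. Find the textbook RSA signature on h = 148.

20

h^2 ≡ 148^2 = 21904 ≡ 705
h^4 ≡ 705^2 = 497025 ≡ 676
h^8 ≡ 676^2 = 456976 ≡ 101
h^16 ≡ 101^2 = 10201 ≡ 698
h^32 ≡ 698^2 = 487204 ≡ 358
h^64 ≡ 358^2 = 128164 ≡ 239
h^128 ≡ 239^2 = 57121 ≡ 103
h^256 ≡ 103^2 = 10609 ≡ 375
h^512 ≡ 375^2 = 140625 ≡ 273
517 = 512 + 4 + 1, so h^517 ≡ 273·676·148 ≡ 20 (mod 731)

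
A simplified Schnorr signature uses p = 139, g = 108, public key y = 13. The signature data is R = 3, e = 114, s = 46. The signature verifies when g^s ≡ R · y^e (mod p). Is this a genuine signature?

forged

g^s mod p:
108^2 = 11664 ≡ 127
108^4 ≡ 127^2 = 16129 ≡ 5
108^8 ≡ 5^2 = 25
108^16 ≡ 25^2 = 625 ≡ 69
108^32 ≡ 69^2 = 4761 ≡ 35
46 = 32 + 8 + 4 + 2, so 108^46 ≡ 35·25·5·127 ≡ 42 (mod 139)
R · y^e mod p:
13^2 = 169 ≡ 30
13^4 ≡ 30^2 = 900 ≡ 66
13^8 ≡ 66^2 = 4356 ≡ 47
13^16 ≡ 47^2 = 2209 ≡ 124
13^32 ≡ 124^2 = 15376 ≡ 86
13^64 ≡ 86^2 = 7396 ≡ 29
114 = 64 + 32 + 16 + 2, so 13^114 ≡ 29·86·124·30 ≡ 125 (mod 139)
3·125 = 375 ≡ 97 (mod 139)
42 ≠ 97; the check fails.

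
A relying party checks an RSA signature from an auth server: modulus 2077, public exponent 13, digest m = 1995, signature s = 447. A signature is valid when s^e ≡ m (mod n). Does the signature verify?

verifies

s^13 mod 2077 = 1995
Since 1995 equals the digest 1995, verification succeeds.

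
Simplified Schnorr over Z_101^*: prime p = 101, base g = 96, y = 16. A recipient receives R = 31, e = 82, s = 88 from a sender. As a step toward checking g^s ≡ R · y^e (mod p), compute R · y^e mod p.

56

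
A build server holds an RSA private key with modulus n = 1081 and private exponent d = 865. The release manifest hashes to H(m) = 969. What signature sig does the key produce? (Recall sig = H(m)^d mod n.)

(H(m))^2 ≡ 969^2 = 938961 ≡ 653
(H(m))^4 ≡ 653^2 = 426409 ≡ 495
(H(m))^8 ≡ 495^2 = 245025 ≡ 719
(H(m))^16 ≡ 719^2 = 516961 ≡ 243
(H(m))^32 ≡ 243^2 = 59049 ≡ 675
(H(m))^64 ≡ 675^2 = 455625 ≡ 524
(H(m))^128 ≡ 524^2 = 274576 ≡ 2
(H(m))^256 ≡ 2^2 = 4
(H(m))^512 ≡ 4^2 = 16
865 = 512 + 256 + 64 + 32 + 1, so (H(m))^865 ≡ 16·4·524·675·969 ≡ 669 (mod 1081)

669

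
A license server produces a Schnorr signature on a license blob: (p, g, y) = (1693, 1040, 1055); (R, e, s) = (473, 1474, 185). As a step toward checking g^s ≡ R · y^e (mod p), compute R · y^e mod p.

1055^1474 mod 1693 = 198
R · y^e ≡ 473·198 = 93654 ≡ 539 (mod 1693)

539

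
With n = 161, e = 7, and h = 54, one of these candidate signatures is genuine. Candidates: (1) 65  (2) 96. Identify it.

2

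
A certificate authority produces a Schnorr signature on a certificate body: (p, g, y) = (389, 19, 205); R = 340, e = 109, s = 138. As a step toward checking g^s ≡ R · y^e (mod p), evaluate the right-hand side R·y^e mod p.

85

Squares mod 389: 205^1≡205, 205^2≡13, 205^4≡169, 205^8≡164, 205^16≡55, 205^32≡302, 205^64≡178
109 = 64 + 32 + 8 + 4 + 1, so 205^109 ≡ 178·302·164·169·205 ≡ 292 (mod 389)
R · y^e ≡ 340·292 = 99280 ≡ 85 (mod 389)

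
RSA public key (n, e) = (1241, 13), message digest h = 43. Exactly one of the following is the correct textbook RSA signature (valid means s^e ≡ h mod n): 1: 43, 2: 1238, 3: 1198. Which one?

3

Candidate 1: Squares mod 1241: 43^1≡43, 43^2≡608, 43^4≡1087, 43^8≡137; 13 = 8 + 4 + 1, so 43^13 ≡ 137·1087·43 ≡ 1198 (mod 1241)
Candidate 2: Squares mod 1241: 1238^1≡1238, 1238^2≡9, 1238^4≡81, 1238^8≡356; 13 = 8 + 4 + 1, so 1238^13 ≡ 356·81·1238 ≡ 362 (mod 1241)
Candidate 3: Squares mod 1241: 1198^1≡1198, 1198^2≡608, 1198^4≡1087, 1198^8≡137; 13 = 8 + 4 + 1, so 1198^13 ≡ 137·1087·1198 ≡ 43 (mod 1241)
  → matches h = 43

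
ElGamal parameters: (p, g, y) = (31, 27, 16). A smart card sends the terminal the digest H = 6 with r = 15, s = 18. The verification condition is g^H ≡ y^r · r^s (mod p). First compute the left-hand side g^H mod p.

Squares mod 31: 27^1≡27, 27^2≡16, 27^4≡8
6 = 4 + 2, so 27^6 ≡ 8·16 ≡ 4 (mod 31)

4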